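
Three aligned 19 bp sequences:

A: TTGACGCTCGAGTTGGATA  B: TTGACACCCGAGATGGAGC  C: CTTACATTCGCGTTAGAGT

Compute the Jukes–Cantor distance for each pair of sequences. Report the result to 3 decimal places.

A–B: 5/19 sites differ → p ≈ 0.263158, d = −0.75 ln(1 − 0.350877) = 0.324100 ≈ 0.324.
A–C: 8/19 sites differ → p ≈ 0.421053, d = −0.75 ln(1 − 0.561404) = 0.618132 ≈ 0.618.
B–C: 8/19 sites differ → p ≈ 0.421053, d = −0.75 ln(1 − 0.561404) = 0.618132 ≈ 0.618.

d(A,B) = 0.324, d(A,C) = 0.618, d(B,C) = 0.618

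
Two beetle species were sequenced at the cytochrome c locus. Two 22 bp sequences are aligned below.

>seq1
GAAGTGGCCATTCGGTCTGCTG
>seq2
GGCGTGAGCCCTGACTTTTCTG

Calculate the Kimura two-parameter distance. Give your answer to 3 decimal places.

0.847

Of 22 sites, 5 differences are transitions and 6 are transversions, so P = 5/22 ≈ 0.227273 and Q = 6/22 ≈ 0.272727.
Under the Kimura two-parameter model, d = −½ ln(1 − 2P − Q) − ¼ ln(1 − 2Q).
1 − 2P − Q = 0.272727, giving −½ ln(0.272727) = 0.649642.
1 − 2Q = 0.454546, giving −¼ ln(0.454546) = 0.197114.
d = 0.649642 + 0.197114 = 0.846756.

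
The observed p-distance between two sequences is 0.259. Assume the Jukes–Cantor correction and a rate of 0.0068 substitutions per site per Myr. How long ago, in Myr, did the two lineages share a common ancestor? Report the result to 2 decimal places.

d = −(3/4) ln(1 − 4p/3) = −0.75 ln(1 − 0.345333) = −0.75 ln(0.654667)
  = −0.75 × (-0.423629) = 0.317722 substitutions/site.
Under a molecular clock d = 2μt, so t = d/(2μ) = 0.317722 / (2 × 0.0068) = 23.36 Myr.

23.36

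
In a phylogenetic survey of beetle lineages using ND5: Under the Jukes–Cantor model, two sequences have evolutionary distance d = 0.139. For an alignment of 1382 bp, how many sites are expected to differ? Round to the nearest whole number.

175

Invert JC69: p = (3/4)(1 − e^(−4d/3)) = 0.75 × (1 − e^(-0.185333)) = 0.75 × (1 − 0.830828) = 0.126879.
Expected differing sites = pL ≈ 0.126879 × 1382 = 175.346778 ≈ 175.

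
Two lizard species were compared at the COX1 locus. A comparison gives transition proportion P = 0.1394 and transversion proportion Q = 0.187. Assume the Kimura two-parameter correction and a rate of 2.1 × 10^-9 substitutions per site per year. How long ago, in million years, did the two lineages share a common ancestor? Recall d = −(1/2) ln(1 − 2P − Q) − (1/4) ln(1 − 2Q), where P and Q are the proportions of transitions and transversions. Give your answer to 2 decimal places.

Under the Kimura two-parameter model, d = −½ ln(1 − 2P − Q) − ¼ ln(1 − 2Q).
1 − 2P − Q = 0.5342, giving −½ ln(0.5342) = 0.313492.
1 − 2Q = 0.626, giving −¼ ln(0.626) = 0.117101.
d = 0.313492 + 0.117101 = 0.430593.
Under a molecular clock d = 2μt, so t = d/(2μ) = 0.430593 / (2 × 2.1 × 10^-9) = 102.52 million years.

102.52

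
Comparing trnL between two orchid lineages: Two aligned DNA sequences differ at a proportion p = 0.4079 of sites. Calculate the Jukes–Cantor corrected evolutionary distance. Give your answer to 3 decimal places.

d = −(3/4) ln(1 − 4p/3) = −0.75 ln(1 − 0.543867) = −0.75 ln(0.456133)
  = −0.75 × (-0.784971) = 0.588728 substitutions/site.

0.589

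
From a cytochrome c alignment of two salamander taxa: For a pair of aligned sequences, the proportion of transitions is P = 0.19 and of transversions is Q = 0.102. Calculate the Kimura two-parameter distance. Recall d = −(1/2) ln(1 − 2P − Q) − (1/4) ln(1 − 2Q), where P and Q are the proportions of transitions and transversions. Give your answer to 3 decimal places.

0.386

Under the Kimura two-parameter model, d = −½ ln(1 − 2P − Q) − ¼ ln(1 − 2Q).
1 − 2P − Q = 0.518, giving −½ ln(0.518) = 0.328890.
1 − 2Q = 0.796, giving −¼ ln(0.796) = 0.057039.
d = 0.328890 + 0.057039 = 0.385929.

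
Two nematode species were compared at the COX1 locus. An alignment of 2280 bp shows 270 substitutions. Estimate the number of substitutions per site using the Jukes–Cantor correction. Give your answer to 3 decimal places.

0.129

p = 270/2280 ≈ 0.118421.
d = −(3/4) ln(1 − 4p/3) = −0.75 ln(1 − 0.157895) = −0.75 ln(0.842105)
  = −0.75 × (-0.171851) = 0.128888 substitutions/site.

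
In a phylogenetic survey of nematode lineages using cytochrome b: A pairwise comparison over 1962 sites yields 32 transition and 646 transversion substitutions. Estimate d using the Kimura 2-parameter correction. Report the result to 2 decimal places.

P = 32/1962 ≈ 0.01631 and Q = 646/1962 ≈ 0.329256.
Under the Kimura two-parameter model, d = −½ ln(1 − 2P − Q) − ¼ ln(1 − 2Q).
1 − 2P − Q = 0.638124, giving −½ ln(0.638124) = 0.224611.
1 − 2Q = 0.341488, giving −¼ ln(0.341488) = 0.268611.
d = 0.224611 + 0.268611 = 0.493222.

0.49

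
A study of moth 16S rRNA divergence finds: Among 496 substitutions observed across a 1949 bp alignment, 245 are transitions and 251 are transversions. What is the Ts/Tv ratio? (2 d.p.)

R = 245/251 = 0.976095… ≈ 0.98 (to 2 d.p.).

0.98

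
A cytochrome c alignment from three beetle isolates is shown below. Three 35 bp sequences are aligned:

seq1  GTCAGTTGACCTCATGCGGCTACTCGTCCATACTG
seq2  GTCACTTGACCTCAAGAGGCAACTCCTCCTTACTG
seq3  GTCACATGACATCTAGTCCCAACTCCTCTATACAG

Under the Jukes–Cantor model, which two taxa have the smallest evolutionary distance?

seq1–seq2: 6/35 differ, p = 0.171, d = 0.195.
seq1–seq3: 12/35 differ, p = 0.343, d = 0.458.
seq2–seq3: 9/35 differ, p = 0.257, d = 0.315.
The smallest distance is between seq1 and seq2.

seq1 and seq2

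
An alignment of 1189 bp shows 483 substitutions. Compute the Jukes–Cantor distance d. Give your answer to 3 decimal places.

p = 483/1189 ≈ 0.406224.
d = −(3/4) ln(1 − 4p/3) = −0.75 ln(1 − 0.541632) = −0.75 ln(0.458368)
  = −0.75 × (-0.780083) = 0.585062 substitutions/site.

0.585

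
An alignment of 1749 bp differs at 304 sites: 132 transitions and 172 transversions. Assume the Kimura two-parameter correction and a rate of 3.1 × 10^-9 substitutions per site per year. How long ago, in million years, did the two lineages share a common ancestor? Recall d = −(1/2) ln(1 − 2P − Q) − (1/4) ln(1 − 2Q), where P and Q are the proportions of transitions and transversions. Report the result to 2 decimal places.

31.95

P = 132/1749 ≈ 0.075472 and Q = 172/1749 ≈ 0.098342.
Under the Kimura two-parameter model, d = −½ ln(1 − 2P − Q) − ¼ ln(1 − 2Q).
1 − 2P − Q = 0.750714, giving −½ ln(0.750714) = 0.143365.
1 − 2Q = 0.803316, giving −¼ ln(0.803316) = 0.054752.
d = 0.143365 + 0.054752 = 0.198117.
Under a molecular clock d = 2μt, so t = d/(2μ) = 0.198117 / (2 × 3.1 × 10^-9) = 31.95 million years.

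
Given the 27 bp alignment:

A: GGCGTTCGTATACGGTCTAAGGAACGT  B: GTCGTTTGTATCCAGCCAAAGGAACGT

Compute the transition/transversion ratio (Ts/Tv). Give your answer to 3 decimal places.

1.000

Transitions are A↔G and C↔T; transversions are all other mismatches.
Transitions: 3. Transversions: 3.
R = 3/3 = 1.000.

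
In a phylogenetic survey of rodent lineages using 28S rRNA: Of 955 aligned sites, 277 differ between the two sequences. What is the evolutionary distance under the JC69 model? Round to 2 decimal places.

p = 277/955 ≈ 0.290052.
d = −(3/4) ln(1 − 4p/3) = −0.75 ln(1 − 0.386736) = −0.75 ln(0.613264)
  = −0.75 × (-0.488960) = 0.366720 substitutions/site.

0.37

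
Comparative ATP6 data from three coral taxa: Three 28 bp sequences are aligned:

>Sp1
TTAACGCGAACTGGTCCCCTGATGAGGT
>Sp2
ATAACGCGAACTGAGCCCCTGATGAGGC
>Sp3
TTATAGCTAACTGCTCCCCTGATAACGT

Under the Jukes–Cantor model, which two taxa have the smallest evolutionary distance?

Sp1 and Sp2

Sp1–Sp2: 4/28 differ, p = 0.143, d = 0.158.
Sp1–Sp3: 6/28 differ, p = 0.214, d = 0.252.
Sp2–Sp3: 9/28 differ, p = 0.321, d = 0.420.
The smallest distance is between Sp1 and Sp2.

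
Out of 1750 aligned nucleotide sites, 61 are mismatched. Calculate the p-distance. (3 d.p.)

p = 61/1750 = 0.034857… ≈ 0.035 (to 3 d.p.).

0.035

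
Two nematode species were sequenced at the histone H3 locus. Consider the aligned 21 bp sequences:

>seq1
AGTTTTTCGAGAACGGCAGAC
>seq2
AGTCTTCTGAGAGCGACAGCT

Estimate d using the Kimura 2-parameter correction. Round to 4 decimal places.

0.5076

Of 21 sites, 6 differences are transitions and 1 are transversions, so P = 6/21 ≈ 0.285714 and Q = 1/21 ≈ 0.047619.
Under the Kimura two-parameter model, d = −½ ln(1 − 2P − Q) − ¼ ln(1 − 2Q).
1 − 2P − Q = 0.380953, giving −½ ln(0.380953) = 0.482540.
1 − 2Q = 0.904762, giving −¼ ln(0.904762) = 0.025021.
d = 0.482540 + 0.025021 = 0.507561.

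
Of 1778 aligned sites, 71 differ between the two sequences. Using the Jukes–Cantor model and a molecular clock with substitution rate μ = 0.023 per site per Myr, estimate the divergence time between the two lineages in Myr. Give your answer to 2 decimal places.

p = 71/1778 ≈ 0.039933.
d = −(3/4) ln(1 − 4p/3) = −0.75 ln(1 − 0.053244) = −0.75 ln(0.946756)
  = −0.75 × (-0.054714) = 0.041036 substitutions/site.
Under a molecular clock d = 2μt, so t = d/(2μ) = 0.041036 / (2 × 0.023) = 0.89 Myr.

0.89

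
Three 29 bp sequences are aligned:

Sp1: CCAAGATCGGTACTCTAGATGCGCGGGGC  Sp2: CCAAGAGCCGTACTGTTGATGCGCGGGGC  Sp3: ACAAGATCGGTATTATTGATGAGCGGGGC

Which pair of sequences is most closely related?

Sp1 and Sp2

Sp1–Sp2: 4/29 differ, p = 0.138, d = 0.152.
Sp1–Sp3: 5/29 differ, p = 0.172, d = 0.196.
Sp2–Sp3: 6/29 differ, p = 0.207, d = 0.242.
The smallest distance is between Sp1 and Sp2.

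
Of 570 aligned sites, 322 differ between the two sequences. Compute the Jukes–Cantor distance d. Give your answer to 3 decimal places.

p = 322/570 ≈ 0.564912.
d = −(3/4) ln(1 − 4p/3) = −0.75 ln(1 − 0.753216) = −0.75 ln(0.246784)
  = −0.75 × (-1.399242) = 1.049432 substitutions/site.

1.049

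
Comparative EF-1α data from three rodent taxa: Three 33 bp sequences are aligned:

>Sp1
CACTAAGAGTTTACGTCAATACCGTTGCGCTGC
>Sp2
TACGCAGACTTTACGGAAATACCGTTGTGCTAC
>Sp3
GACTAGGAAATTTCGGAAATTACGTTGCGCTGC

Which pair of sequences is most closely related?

Sp1–Sp2: 8/33 differ, p = 0.242, d = 0.293.
Sp1–Sp3: 9/33 differ, p = 0.273, d = 0.339.
Sp2–Sp3: 11/33 differ, p = 0.333, d = 0.441.
The smallest distance is between Sp1 and Sp2.

Sp1 and Sp2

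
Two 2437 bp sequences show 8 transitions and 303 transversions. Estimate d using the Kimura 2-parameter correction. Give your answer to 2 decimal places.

0.14

P = 8/2437 ≈ 0.003283 and Q = 303/2437 ≈ 0.124333.
Under the Kimura two-parameter model, d = −½ ln(1 − 2P − Q) − ¼ ln(1 − 2Q).
1 − 2P − Q = 0.869101, giving −½ ln(0.869101) = 0.070148.
1 − 2Q = 0.751334, giving −¼ ln(0.751334) = 0.071476.
d = 0.070148 + 0.071476 = 0.141624.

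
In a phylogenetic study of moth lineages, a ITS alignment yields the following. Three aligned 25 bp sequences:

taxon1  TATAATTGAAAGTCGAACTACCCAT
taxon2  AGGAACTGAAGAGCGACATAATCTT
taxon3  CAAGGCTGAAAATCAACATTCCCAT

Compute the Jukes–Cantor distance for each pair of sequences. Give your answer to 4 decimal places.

d(taxon1,taxon2) = 0.7662, d(taxon1,taxon3) = 0.5716, d(taxon2,taxon3) = 0.7662

taxon1–taxon2: 12/25 sites differ → p = 0.48, d = −0.75 ln(1 − 0.64) = 0.766238 ≈ 0.7662.
taxon1–taxon3: 10/25 sites differ → p = 0.4, d = −0.75 ln(1 − 0.533333) = 0.571605 ≈ 0.5716.
taxon2–taxon3: 12/25 sites differ → p = 0.48, d = −0.75 ln(1 − 0.64) = 0.766238 ≈ 0.7662.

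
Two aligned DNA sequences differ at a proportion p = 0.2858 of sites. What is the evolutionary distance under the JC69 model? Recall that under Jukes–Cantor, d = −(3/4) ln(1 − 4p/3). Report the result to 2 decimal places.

d = −(3/4) ln(1 − 4p/3) = −0.75 ln(1 − 0.381067) = −0.75 ln(0.618933)
  = −0.75 × (-0.479758) = 0.359819 substitutions/site.

0.36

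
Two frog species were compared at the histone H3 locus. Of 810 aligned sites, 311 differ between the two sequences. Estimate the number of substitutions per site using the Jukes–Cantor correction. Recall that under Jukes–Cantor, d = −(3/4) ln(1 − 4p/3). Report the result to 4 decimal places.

p = 311/810 ≈ 0.383951.
d = −(3/4) ln(1 − 4p/3) = −0.75 ln(1 − 0.511935) = −0.75 ln(0.488065)
  = −0.75 × (-0.717307) = 0.537980 substitutions/site.

0.5380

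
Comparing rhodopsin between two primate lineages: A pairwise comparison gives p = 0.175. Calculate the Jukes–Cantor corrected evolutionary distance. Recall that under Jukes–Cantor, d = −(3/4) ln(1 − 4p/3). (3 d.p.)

0.199

d = −(3/4) ln(1 − 4p/3) = −0.75 ln(1 − 0.233333) = −0.75 ln(0.766667)
  = −0.75 × (-0.265703) = 0.199277 substitutions/site.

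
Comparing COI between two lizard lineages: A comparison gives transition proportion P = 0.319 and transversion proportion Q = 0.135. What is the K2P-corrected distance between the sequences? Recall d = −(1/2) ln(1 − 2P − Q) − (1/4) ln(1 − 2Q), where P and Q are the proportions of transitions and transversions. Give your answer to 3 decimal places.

Under the Kimura two-parameter model, d = −½ ln(1 − 2P − Q) − ¼ ln(1 − 2Q).
1 − 2P − Q = 0.227, giving −½ ln(0.227) = 0.741403.
1 − 2Q = 0.73, giving −¼ ln(0.73) = 0.078678.
d = 0.741403 + 0.078678 = 0.820081.

0.820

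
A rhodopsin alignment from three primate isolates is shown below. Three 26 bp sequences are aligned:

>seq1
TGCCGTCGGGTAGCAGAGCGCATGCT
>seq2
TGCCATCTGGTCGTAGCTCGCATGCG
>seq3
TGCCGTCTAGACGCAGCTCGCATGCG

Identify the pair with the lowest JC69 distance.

seq1–seq2: 7/26 differ, p = 0.269, d = 0.334.
seq1–seq3: 7/26 differ, p = 0.269, d = 0.334.
seq2–seq3: 4/26 differ, p = 0.154, d = 0.172.
The smallest distance is between seq2 and seq3.

seq2 and seq3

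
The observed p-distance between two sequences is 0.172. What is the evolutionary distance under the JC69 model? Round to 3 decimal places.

d = −(3/4) ln(1 − 4p/3) = −0.75 ln(1 − 0.229333) = −0.75 ln(0.770667)
  = −0.75 × (-0.260499) = 0.195374 substitutions/site.

0.195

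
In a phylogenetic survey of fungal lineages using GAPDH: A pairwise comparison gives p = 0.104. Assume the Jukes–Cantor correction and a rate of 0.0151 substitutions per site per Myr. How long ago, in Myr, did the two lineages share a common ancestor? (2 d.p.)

3.71

d = −(3/4) ln(1 − 4p/3) = −0.75 ln(1 − 0.138667) = −0.75 ln(0.861333)
  = −0.75 × (-0.149274) = 0.111956 substitutions/site.
Under a molecular clock d = 2μt, so t = d/(2μ) = 0.111956 / (2 × 0.0151) = 3.71 Myr.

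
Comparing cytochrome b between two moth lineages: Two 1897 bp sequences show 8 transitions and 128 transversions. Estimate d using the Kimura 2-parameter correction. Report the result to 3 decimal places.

0.076

P = 8/1897 ≈ 0.004217 and Q = 128/1897 ≈ 0.067475.
Under the Kimura two-parameter model, d = −½ ln(1 − 2P − Q) − ¼ ln(1 − 2Q).
1 − 2P − Q = 0.924091, giving −½ ln(0.924091) = 0.039472.
1 − 2Q = 0.86505, giving −¼ ln(0.86505) = 0.036242.
d = 0.039472 + 0.036242 = 0.075714.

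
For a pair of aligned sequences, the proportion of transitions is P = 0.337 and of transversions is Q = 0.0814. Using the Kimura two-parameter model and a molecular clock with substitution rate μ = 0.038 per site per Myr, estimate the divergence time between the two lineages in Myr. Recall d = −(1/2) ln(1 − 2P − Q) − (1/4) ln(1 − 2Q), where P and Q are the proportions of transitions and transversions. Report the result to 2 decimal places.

Under the Kimura two-parameter model, d = −½ ln(1 − 2P − Q) − ¼ ln(1 − 2Q).
1 − 2P − Q = 0.2446, giving −½ ln(0.2446) = 0.704066.
1 − 2Q = 0.8372, giving −¼ ln(0.8372) = 0.044423.
d = 0.704066 + 0.044423 = 0.748489.
Under a molecular clock d = 2μt, so t = d/(2μ) = 0.748489 / (2 × 0.038) = 9.85 Myr.

9.85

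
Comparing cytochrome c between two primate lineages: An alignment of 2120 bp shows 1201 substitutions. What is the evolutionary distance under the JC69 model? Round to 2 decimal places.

1.06

p = 1201/2120 ≈ 0.566509.
d = −(3/4) ln(1 − 4p/3) = −0.75 ln(1 − 0.755345) = −0.75 ln(0.244655)
  = −0.75 × (-1.407906) = 1.055930 substitutions/site.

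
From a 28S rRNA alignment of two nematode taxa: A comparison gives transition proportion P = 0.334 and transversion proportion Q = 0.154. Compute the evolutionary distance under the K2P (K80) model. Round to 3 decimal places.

0.955

Under the Kimura two-parameter model, d = −½ ln(1 − 2P − Q) − ¼ ln(1 − 2Q).
1 − 2P − Q = 0.178, giving −½ ln(0.178) = 0.862986.
1 − 2Q = 0.692, giving −¼ ln(0.692) = 0.092042.
d = 0.862986 + 0.092042 = 0.955028.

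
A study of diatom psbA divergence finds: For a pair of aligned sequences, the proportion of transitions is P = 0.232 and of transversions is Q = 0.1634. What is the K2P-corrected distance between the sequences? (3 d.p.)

Under the Kimura two-parameter model, d = −½ ln(1 − 2P − Q) − ¼ ln(1 − 2Q).
1 − 2P − Q = 0.3726, giving −½ ln(0.3726) = 0.493625.
1 − 2Q = 0.6732, giving −¼ ln(0.6732) = 0.098928.
d = 0.493625 + 0.098928 = 0.592553.

0.593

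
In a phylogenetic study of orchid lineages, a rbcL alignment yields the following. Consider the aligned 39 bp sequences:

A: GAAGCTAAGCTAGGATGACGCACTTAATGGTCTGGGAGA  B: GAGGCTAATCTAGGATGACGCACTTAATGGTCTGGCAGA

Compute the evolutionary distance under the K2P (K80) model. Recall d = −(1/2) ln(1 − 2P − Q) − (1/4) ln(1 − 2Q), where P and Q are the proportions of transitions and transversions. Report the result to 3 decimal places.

Of 39 sites, 1 differences are transitions and 2 are transversions, so P = 1/39 ≈ 0.025641 and Q = 2/39 ≈ 0.051282.
Under the Kimura two-parameter model, d = −½ ln(1 − 2P − Q) − ¼ ln(1 − 2Q).
1 − 2P − Q = 0.897436, giving −½ ln(0.897436) = 0.054107.
1 − 2Q = 0.897436, giving −¼ ln(0.897436) = 0.027053.
d = 0.054107 + 0.027053 = 0.081160.

0.081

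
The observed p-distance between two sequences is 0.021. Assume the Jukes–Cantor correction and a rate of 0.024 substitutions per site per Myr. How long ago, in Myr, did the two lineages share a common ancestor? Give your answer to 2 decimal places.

0.44

d = −(3/4) ln(1 − 4p/3) = −0.75 ln(1 − 0.028) = −0.75 ln(0.972)
  = −0.75 × (-0.028399) = 0.021299 substitutions/site.
Under a molecular clock d = 2μt, so t = d/(2μ) = 0.021299 / (2 × 0.024) = 0.44 Myr.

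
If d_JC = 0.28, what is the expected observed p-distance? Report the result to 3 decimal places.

p = (3/4)(1 − e^(−4d/3)) = 0.75 × (1 − e^(-0.373333)) = 0.75 × (1 − 0.688436) = 0.233673.

0.234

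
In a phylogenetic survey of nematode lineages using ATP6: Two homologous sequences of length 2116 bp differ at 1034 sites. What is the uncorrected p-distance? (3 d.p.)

0.489

p = 1034/2116 = 0.488657… ≈ 0.489 (to 3 d.p.).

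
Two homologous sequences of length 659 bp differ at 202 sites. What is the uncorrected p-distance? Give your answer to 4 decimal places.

p = 202/659 = 0.306525… ≈ 0.3065 (to 4 d.p.).

0.3065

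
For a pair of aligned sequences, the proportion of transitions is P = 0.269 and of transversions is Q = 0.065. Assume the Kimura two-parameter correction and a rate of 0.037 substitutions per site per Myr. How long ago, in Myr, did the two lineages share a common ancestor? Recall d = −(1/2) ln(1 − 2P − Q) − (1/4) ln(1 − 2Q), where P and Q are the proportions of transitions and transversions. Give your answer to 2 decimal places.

Under the Kimura two-parameter model, d = −½ ln(1 − 2P − Q) − ¼ ln(1 − 2Q).
1 − 2P − Q = 0.397, giving −½ ln(0.397) = 0.461909.
1 − 2Q = 0.87, giving −¼ ln(0.87) = 0.034816.
d = 0.461909 + 0.034816 = 0.496725.
Under a molecular clock d = 2μt, so t = d/(2μ) = 0.496725 / (2 × 0.037) = 6.71 Myr.

6.71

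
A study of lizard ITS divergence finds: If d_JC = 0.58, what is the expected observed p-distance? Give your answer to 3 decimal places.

0.404

p = (3/4)(1 − e^(−4d/3)) = 0.75 × (1 − e^(-0.773333)) = 0.75 × (1 − 0.461472) = 0.403896.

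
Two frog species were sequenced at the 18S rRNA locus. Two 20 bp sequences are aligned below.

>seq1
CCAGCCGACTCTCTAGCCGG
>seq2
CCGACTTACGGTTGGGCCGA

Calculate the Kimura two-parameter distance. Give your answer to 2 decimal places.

Of 20 sites, 6 differences are transitions and 4 are transversions, so P = 6/20 = 0.3 and Q = 4/20 = 0.2.
Under the Kimura two-parameter model, d = −½ ln(1 − 2P − Q) − ¼ ln(1 − 2Q).
1 − 2P − Q = 0.2, giving −½ ln(0.2) = 0.804719.
1 − 2Q = 0.6, giving −¼ ln(0.6) = 0.127706.
d = 0.804719 + 0.127706 = 0.932425.

0.93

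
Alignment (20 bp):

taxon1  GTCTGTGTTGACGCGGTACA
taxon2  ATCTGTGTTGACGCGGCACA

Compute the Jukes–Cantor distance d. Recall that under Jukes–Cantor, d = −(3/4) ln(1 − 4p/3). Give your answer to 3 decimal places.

The sequences differ at 2 of 20 sites (1, 17), so p = 2/20 = 0.1.
d = −(3/4) ln(1 − 4p/3) = −0.75 ln(1 − 0.133333) = −0.75 ln(0.866667)
  = −0.75 × (-0.143100) = 0.107325 substitutions/site.

0.107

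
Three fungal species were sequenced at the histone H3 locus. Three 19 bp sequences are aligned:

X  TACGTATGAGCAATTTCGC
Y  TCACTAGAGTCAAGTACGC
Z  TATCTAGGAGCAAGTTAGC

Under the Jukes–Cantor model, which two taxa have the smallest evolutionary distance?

X and Z

X–Y: 9/19 differ, p = 0.474, d = 0.749.
X–Z: 5/19 differ, p = 0.263, d = 0.324.
Y–Z: 7/19 differ, p = 0.368, d = 0.507.
The smallest distance is between X and Z.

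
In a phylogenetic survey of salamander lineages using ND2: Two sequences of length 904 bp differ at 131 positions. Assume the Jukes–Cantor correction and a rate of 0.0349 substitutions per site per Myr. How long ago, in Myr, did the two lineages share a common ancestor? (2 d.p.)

2.31

p = 131/904 ≈ 0.144912.
d = −(3/4) ln(1 − 4p/3) = −0.75 ln(1 − 0.193216) = −0.75 ln(0.806784)
  = −0.75 × (-0.214699) = 0.161024 substitutions/site.
Under a molecular clock d = 2μt, so t = d/(2μ) = 0.161024 / (2 × 0.0349) = 2.31 Myr.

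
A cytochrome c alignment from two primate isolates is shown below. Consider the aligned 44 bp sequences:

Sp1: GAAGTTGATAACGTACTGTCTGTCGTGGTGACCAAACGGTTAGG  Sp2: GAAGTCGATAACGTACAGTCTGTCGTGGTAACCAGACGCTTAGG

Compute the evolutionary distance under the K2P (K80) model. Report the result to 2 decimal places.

0.12

Of 44 sites, 3 differences are transitions and 2 are transversions, so P = 3/44 ≈ 0.068182 and Q = 2/44 ≈ 0.045455.
Under the Kimura two-parameter model, d = −½ ln(1 − 2P − Q) − ¼ ln(1 − 2Q).
1 − 2P − Q = 0.818181, giving −½ ln(0.818181) = 0.100336.
1 − 2Q = 0.90909, giving −¼ ln(0.90909) = 0.023828.
d = 0.100336 + 0.023828 = 0.124164.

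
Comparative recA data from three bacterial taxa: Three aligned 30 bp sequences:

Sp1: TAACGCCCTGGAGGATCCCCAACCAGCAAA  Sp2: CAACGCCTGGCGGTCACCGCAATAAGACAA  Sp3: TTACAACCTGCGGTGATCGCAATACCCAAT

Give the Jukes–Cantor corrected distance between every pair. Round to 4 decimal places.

d(Sp1,Sp2) = 0.6467, d(Sp1,Sp3) = 0.8240, d(Sp2,Sp3) = 0.6467

Sp1–Sp2: 13/30 sites differ → p ≈ 0.433333, d = −0.75 ln(1 − 0.577777) = 0.646666 ≈ 0.6467.
Sp1–Sp3: 15/30 sites differ → p = 0.5, d = −0.75 ln(1 − 0.666667) = 0.823960 ≈ 0.8240.
Sp2–Sp3: 13/30 sites differ → p ≈ 0.433333, d = −0.75 ln(1 − 0.577777) = 0.646666 ≈ 0.6467.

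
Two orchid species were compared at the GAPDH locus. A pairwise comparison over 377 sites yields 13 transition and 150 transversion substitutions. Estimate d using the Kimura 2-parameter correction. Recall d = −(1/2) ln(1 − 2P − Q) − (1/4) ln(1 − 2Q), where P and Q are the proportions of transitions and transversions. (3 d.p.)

0.712

P = 13/377 ≈ 0.034483 and Q = 150/377 ≈ 0.397878.
Under the Kimura two-parameter model, d = −½ ln(1 − 2P − Q) − ¼ ln(1 − 2Q).
1 − 2P − Q = 0.533156, giving −½ ln(0.533156) = 0.314471.
1 − 2Q = 0.204244, giving −¼ ln(0.204244) = 0.397110.
d = 0.314471 + 0.397110 = 0.711581.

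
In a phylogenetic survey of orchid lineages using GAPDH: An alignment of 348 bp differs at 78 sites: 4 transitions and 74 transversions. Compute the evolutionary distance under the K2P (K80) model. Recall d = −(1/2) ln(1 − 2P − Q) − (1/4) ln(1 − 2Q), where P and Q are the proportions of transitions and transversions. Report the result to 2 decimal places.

0.27

P = 4/348 ≈ 0.011494 and Q = 74/348 ≈ 0.212644.
Under the Kimura two-parameter model, d = −½ ln(1 − 2P − Q) − ¼ ln(1 − 2Q).
1 − 2P − Q = 0.764368, giving −½ ln(0.764368) = 0.134353.
1 − 2Q = 0.574712, giving −¼ ln(0.574712) = 0.138472.
d = 0.134353 + 0.138472 = 0.272825.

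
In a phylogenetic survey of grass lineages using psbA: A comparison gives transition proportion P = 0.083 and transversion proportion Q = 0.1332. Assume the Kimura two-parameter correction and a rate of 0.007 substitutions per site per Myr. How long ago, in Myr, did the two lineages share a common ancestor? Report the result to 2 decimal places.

Under the Kimura two-parameter model, d = −½ ln(1 − 2P − Q) − ¼ ln(1 − 2Q).
1 − 2P − Q = 0.7008, giving −½ ln(0.7008) = 0.177766.
1 − 2Q = 0.7336, giving −¼ ln(0.7336) = 0.077448.
d = 0.177766 + 0.077448 = 0.255214.
Under a molecular clock d = 2μt, so t = d/(2μ) = 0.255214 / (2 × 0.007) = 18.23 Myr.

18.23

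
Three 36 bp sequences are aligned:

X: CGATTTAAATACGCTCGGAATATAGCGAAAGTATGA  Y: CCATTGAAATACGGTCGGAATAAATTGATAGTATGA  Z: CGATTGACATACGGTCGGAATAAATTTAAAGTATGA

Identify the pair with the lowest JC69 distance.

X–Y: 7/36 differ, p = 0.194, d = 0.225.
X–Z: 7/36 differ, p = 0.194, d = 0.225.
Y–Z: 4/36 differ, p = 0.111, d = 0.120.
The smallest distance is between Y and Z.

Y and Z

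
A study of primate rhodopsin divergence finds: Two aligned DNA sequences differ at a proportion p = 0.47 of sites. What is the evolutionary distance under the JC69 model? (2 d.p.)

0.74

d = −(3/4) ln(1 − 4p/3) = −0.75 ln(1 − 0.626667) = −0.75 ln(0.373333)
  = −0.75 × (-0.985284) = 0.738963 substitutions/site.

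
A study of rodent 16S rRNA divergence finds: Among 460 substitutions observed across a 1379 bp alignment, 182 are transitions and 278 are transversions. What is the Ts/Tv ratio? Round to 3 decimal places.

R = 182/278 = 0.654676… ≈ 0.655 (to 3 d.p.).

0.655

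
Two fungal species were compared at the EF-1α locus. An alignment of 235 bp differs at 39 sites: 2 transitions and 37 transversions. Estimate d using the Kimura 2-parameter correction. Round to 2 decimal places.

P = 2/235 ≈ 0.008511 and Q = 37/235 ≈ 0.157447.
Under the Kimura two-parameter model, d = −½ ln(1 − 2P − Q) − ¼ ln(1 − 2Q).
1 − 2P − Q = 0.825531, giving −½ ln(0.825531) = 0.095864.
1 − 2Q = 0.685106, giving −¼ ln(0.685106) = 0.094545.
d = 0.095864 + 0.094545 = 0.190409.

0.19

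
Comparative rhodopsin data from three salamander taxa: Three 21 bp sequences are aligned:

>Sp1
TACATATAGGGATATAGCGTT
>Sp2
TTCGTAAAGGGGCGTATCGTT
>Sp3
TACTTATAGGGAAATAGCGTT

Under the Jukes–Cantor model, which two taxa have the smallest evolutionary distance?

Sp1–Sp2: 7/21 differ, p = 0.333, d = 0.441.
Sp1–Sp3: 2/21 differ, p = 0.095, d = 0.102.
Sp2–Sp3: 7/21 differ, p = 0.333, d = 0.441.
The smallest distance is between Sp1 and Sp3.

Sp1 and Sp3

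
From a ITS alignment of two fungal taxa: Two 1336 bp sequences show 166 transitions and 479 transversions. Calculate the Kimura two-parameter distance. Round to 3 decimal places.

P = 166/1336 ≈ 0.124251 and Q = 479/1336 ≈ 0.358533.
Under the Kimura two-parameter model, d = −½ ln(1 − 2P − Q) − ¼ ln(1 − 2Q).
1 − 2P − Q = 0.392965, giving −½ ln(0.392965) = 0.467017.
1 − 2Q = 0.282934, giving −¼ ln(0.282934) = 0.315635.
d = 0.467017 + 0.315635 = 0.782652.

0.783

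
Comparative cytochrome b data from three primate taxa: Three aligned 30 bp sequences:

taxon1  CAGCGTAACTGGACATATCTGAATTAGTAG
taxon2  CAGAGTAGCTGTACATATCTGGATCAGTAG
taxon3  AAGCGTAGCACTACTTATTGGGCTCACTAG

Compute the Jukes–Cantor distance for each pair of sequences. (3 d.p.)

taxon1–taxon2: 5/30 sites differ → p ≈ 0.166667, d = −0.75 ln(1 − 0.222223) = 0.188487 ≈ 0.188.
taxon1–taxon3: 12/30 sites differ → p = 0.4, d = −0.75 ln(1 − 0.533333) = 0.571605 ≈ 0.572.
taxon2–taxon3: 9/30 sites differ → p = 0.3, d = −0.75 ln(1 − 0.4) = 0.383119 ≈ 0.383.

d(taxon1,taxon2) = 0.188, d(taxon1,taxon3) = 0.572, d(taxon2,taxon3) = 0.383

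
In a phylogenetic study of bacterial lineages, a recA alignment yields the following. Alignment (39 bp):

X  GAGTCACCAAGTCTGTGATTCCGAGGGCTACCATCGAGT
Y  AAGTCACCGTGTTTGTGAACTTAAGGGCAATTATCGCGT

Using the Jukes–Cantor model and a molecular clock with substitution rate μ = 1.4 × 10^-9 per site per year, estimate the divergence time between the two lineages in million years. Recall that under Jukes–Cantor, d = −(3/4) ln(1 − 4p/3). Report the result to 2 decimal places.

157.44

The sequences differ at 13 of 39 sites, so p = 13/39 ≈ 0.333333.
d = −(3/4) ln(1 − 4p/3) = −0.75 ln(1 − 0.444444) = −0.75 ln(0.555556)
  = −0.75 × (-0.587786) = 0.440840 substitutions/site.
Under a molecular clock d = 2μt, so t = d/(2μ) = 0.440840 / (2 × 1.4 × 10^-9) = 157.44 million years.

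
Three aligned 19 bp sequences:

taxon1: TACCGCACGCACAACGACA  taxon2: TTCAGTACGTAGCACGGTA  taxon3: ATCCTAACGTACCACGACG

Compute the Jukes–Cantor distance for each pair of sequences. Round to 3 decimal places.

d(taxon1,taxon2) = 0.618, d(taxon1,taxon3) = 0.507, d(taxon2,taxon3) = 0.618

taxon1–taxon2: 8/19 sites differ → p ≈ 0.421053, d = −0.75 ln(1 − 0.561404) = 0.618132 ≈ 0.618.
taxon1–taxon3: 7/19 sites differ → p ≈ 0.368421, d = −0.75 ln(1 − 0.491228) = 0.506816 ≈ 0.507.
taxon2–taxon3: 8/19 sites differ → p ≈ 0.421053, d = −0.75 ln(1 − 0.561404) = 0.618132 ≈ 0.618.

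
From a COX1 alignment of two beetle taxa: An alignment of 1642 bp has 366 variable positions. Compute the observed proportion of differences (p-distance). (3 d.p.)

p = 366/1642 = 0.222898… ≈ 0.223 (to 3 d.p.).

0.223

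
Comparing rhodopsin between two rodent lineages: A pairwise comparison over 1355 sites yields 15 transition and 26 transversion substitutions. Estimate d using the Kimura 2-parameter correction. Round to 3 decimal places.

0.031

P = 15/1355 ≈ 0.01107 and Q = 26/1355 ≈ 0.019188.
Under the Kimura two-parameter model, d = −½ ln(1 − 2P − Q) − ¼ ln(1 − 2Q).
1 − 2P − Q = 0.958672, giving −½ ln(0.958672) = 0.021103.
1 − 2Q = 0.961624, giving −¼ ln(0.961624) = 0.009783.
d = 0.021103 + 0.009783 = 0.030886.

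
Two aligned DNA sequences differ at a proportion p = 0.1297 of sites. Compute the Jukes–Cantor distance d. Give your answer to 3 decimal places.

0.142

d = −(3/4) ln(1 − 4p/3) = −0.75 ln(1 − 0.172933) = −0.75 ln(0.827067)
  = −0.75 × (-0.189870) = 0.142403 substitutions/site.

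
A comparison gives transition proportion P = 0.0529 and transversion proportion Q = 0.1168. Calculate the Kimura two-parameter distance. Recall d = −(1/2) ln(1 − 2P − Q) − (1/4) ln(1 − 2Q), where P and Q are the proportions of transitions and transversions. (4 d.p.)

Under the Kimura two-parameter model, d = −½ ln(1 − 2P − Q) − ¼ ln(1 − 2Q).
1 − 2P − Q = 0.7774, giving −½ ln(0.7774) = 0.125900.
1 − 2Q = 0.7664, giving −¼ ln(0.7664) = 0.066513.
d = 0.125900 + 0.066513 = 0.192413.

0.1924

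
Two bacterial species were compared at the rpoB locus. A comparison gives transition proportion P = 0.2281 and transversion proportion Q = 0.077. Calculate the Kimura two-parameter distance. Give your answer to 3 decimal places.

0.423

Under the Kimura two-parameter model, d = −½ ln(1 − 2P − Q) − ¼ ln(1 − 2Q).
1 − 2P − Q = 0.4668, giving −½ ln(0.4668) = 0.380927.
1 − 2Q = 0.846, giving −¼ ln(0.846) = 0.041809.
d = 0.380927 + 0.041809 = 0.422736.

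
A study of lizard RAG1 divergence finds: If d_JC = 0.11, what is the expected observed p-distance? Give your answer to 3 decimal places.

0.102

p = (3/4)(1 − e^(−4d/3)) = 0.75 × (1 − e^(-0.146667)) = 0.75 × (1 − 0.863582) = 0.102314.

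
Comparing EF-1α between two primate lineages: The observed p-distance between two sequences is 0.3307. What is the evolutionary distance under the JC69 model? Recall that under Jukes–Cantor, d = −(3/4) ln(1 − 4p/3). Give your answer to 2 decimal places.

0.44

d = −(3/4) ln(1 − 4p/3) = −0.75 ln(1 − 0.440933) = −0.75 ln(0.559067)
  = −0.75 × (-0.581486) = 0.436115 substitutions/site.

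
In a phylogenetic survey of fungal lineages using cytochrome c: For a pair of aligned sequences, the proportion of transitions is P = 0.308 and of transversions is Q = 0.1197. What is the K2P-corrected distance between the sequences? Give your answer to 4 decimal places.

Under the Kimura two-parameter model, d = −½ ln(1 − 2P − Q) − ¼ ln(1 − 2Q).
1 − 2P − Q = 0.2643, giving −½ ln(0.2643) = 0.665335.
1 − 2Q = 0.7606, giving −¼ ln(0.7606) = 0.068412.
d = 0.665335 + 0.068412 = 0.733747.

0.7337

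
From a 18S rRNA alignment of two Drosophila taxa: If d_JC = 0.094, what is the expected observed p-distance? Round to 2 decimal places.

p = (3/4)(1 − e^(−4d/3)) = 0.75 × (1 − e^(-0.125333)) = 0.75 × (1 − 0.882203) = 0.088348.

0.09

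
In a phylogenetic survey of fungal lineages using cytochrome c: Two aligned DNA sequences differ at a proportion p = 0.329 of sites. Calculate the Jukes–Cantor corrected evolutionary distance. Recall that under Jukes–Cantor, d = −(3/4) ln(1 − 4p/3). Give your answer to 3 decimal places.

d = −(3/4) ln(1 − 4p/3) = −0.75 ln(1 − 0.438667) = −0.75 ln(0.561333)
  = −0.75 × (-0.577441) = 0.433081 substitutions/site.

0.433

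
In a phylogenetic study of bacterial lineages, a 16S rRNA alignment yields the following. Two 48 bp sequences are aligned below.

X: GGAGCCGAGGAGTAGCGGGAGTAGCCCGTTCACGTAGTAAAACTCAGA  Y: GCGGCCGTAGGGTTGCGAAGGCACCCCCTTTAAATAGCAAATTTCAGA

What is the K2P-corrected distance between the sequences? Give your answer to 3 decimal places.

Of 48 sites, 11 differences are transitions and 7 are transversions, so P = 11/48 ≈ 0.229167 and Q = 7/48 ≈ 0.145833.
Under the Kimura two-parameter model, d = −½ ln(1 − 2P − Q) − ¼ ln(1 − 2Q).
1 − 2P − Q = 0.395833, giving −½ ln(0.395833) = 0.463381.
1 − 2Q = 0.708334, giving −¼ ln(0.708334) = 0.086210.
d = 0.463381 + 0.086210 = 0.549591.

0.550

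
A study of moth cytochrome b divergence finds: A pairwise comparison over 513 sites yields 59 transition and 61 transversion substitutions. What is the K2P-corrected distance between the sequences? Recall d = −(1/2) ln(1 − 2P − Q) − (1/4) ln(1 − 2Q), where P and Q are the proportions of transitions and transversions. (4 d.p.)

P = 59/513 ≈ 0.11501 and Q = 61/513 ≈ 0.118908.
Under the Kimura two-parameter model, d = −½ ln(1 − 2P − Q) − ¼ ln(1 − 2Q).
1 − 2P − Q = 0.651072, giving −½ ln(0.651072) = 0.214568.
1 − 2Q = 0.762184, giving −¼ ln(0.762184) = 0.067892.
d = 0.214568 + 0.067892 = 0.282460.

0.2825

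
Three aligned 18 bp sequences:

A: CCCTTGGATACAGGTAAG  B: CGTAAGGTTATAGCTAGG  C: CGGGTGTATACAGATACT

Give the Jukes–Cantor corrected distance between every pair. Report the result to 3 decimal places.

d(A,B) = 0.673, d(A,C) = 0.548, d(B,C) = 0.824

A–B: 8/18 sites differ → p ≈ 0.444444, d = −0.75 ln(1 − 0.592592) = 0.673455 ≈ 0.673.
A–C: 7/18 sites differ → p ≈ 0.388889, d = −0.75 ln(1 − 0.518519) = 0.548166 ≈ 0.548.
B–C: 9/18 sites differ → p = 0.5, d = −0.75 ln(1 − 0.666667) = 0.823960 ≈ 0.824.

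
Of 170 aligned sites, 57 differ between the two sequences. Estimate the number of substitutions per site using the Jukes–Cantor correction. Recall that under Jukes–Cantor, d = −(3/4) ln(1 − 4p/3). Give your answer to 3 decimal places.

p = 57/170 ≈ 0.335294.
d = −(3/4) ln(1 − 4p/3) = −0.75 ln(1 − 0.447059) = −0.75 ln(0.552941)
  = −0.75 × (-0.592504) = 0.444378 substitutions/site.

0.444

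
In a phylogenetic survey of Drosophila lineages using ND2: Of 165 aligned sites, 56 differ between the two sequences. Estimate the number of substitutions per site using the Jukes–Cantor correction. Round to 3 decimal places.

0.452

p = 56/165 ≈ 0.339394.
d = −(3/4) ln(1 − 4p/3) = −0.75 ln(1 − 0.452525) = −0.75 ln(0.547475)
  = −0.75 × (-0.602438) = 0.451829 substitutions/site.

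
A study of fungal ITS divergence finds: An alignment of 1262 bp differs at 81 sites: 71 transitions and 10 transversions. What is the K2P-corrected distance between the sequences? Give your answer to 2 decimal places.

0.07

P = 71/1262 ≈ 0.05626 and Q = 10/1262 ≈ 0.007924.
Under the Kimura two-parameter model, d = −½ ln(1 − 2P − Q) − ¼ ln(1 − 2Q).
1 − 2P − Q = 0.879556, giving −½ ln(0.879556) = 0.064169.
1 − 2Q = 0.984152, giving −¼ ln(0.984152) = 0.003994.
d = 0.064169 + 0.003994 = 0.068163.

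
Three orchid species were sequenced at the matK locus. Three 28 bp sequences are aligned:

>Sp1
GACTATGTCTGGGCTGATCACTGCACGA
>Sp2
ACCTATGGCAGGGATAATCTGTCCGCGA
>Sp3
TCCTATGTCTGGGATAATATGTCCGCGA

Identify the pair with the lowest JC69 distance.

Sp2 and Sp3

Sp1–Sp2: 10/28 differ, p = 0.357, d = 0.485.
Sp1–Sp3: 9/28 differ, p = 0.321, d = 0.420.
Sp2–Sp3: 4/28 differ, p = 0.143, d = 0.158.
The smallest distance is between Sp2 and Sp3.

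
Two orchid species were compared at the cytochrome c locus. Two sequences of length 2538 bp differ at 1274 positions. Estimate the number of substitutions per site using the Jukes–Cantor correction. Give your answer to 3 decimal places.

0.830

p = 1274/2538 ≈ 0.50197.
d = −(3/4) ln(1 − 4p/3) = −0.75 ln(1 − 0.669293) = −0.75 ln(0.330707)
  = −0.75 × (-1.106522) = 0.829892 substitutions/site.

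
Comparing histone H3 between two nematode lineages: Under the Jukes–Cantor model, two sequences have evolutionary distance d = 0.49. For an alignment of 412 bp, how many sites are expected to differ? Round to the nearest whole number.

148

Invert JC69: p = (3/4)(1 − e^(−4d/3)) = 0.75 × (1 − e^(-0.653333)) = 0.75 × (1 − 0.520309) = 0.359768.
Expected differing sites = pL ≈ 0.359768 × 412 = 148.224416 ≈ 148.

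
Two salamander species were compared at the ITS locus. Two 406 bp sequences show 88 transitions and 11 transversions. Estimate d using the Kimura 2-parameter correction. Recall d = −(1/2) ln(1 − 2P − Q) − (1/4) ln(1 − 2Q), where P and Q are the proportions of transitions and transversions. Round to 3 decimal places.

P = 88/406 ≈ 0.216749 and Q = 11/406 ≈ 0.027094.
Under the Kimura two-parameter model, d = −½ ln(1 − 2P − Q) − ¼ ln(1 − 2Q).
1 − 2P − Q = 0.539408, giving −½ ln(0.539408) = 0.308642.
1 − 2Q = 0.945812, giving −¼ ln(0.945812) = 0.013928.
d = 0.308642 + 0.013928 = 0.322570.

0.323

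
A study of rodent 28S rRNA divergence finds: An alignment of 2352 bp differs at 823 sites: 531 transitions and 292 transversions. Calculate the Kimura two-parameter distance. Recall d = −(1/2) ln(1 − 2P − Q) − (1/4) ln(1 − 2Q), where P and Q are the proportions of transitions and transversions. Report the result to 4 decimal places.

P = 531/2352 ≈ 0.225765 and Q = 292/2352 ≈ 0.12415.
Under the Kimura two-parameter model, d = −½ ln(1 − 2P − Q) − ¼ ln(1 − 2Q).
1 − 2P − Q = 0.42432, giving −½ ln(0.42432) = 0.428634.
1 − 2Q = 0.7517, giving −¼ ln(0.7517) = 0.071354.
d = 0.428634 + 0.071354 = 0.499988.

0.5000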